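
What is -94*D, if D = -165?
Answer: 15510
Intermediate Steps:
-94*D = -94*(-165) = 15510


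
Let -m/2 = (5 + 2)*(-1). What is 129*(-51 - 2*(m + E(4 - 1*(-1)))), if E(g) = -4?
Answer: -9159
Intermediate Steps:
m = 14 (m = -2*(5 + 2)*(-1) = -14*(-1) = -2*(-7) = 14)
129*(-51 - 2*(m + E(4 - 1*(-1)))) = 129*(-51 - 2*(14 - 4)) = 129*(-51 - 2*10) = 129*(-51 - 20) = 129*(-71) = -9159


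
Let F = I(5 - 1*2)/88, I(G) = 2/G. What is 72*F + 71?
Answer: 787/11 ≈ 71.545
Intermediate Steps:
F = 1/132 (F = (2/(5 - 1*2))/88 = (2/(5 - 2))*(1/88) = (2/3)*(1/88) = 1/132 ≈ 0.0075758)
72*F + 71 = 72*(1/132) + 71 = 6/11 + 71 = 787/11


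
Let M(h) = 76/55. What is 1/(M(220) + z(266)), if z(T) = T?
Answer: 55/14706 ≈ 0.0037400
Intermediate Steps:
M(h) = 76/55 (M(h) = 76*(1/55) = 76/55)
1/(M(220) + z(266)) = 1/(76/55 + 266) = 1/(14706/55) = 55/14706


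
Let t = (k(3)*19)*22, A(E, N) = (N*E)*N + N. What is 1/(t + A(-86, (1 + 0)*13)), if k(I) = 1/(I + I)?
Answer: -3/43354 ≈ -6.9198e-5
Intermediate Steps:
k(I) = 1/(2*I)
A(E, N) = N + E*N² (A(E, N) = (E*N)*N + N = E*N² + N = N + E*N²)
t = 209/3 (t = (((½)/3)*19)*22 = (((½)*(⅓))*19)*22 = ((⅙)*19)*22 = (19/6)*22 = 209/3 ≈ 69.667)
1/(t + A(-86, (1 + 0)*13)) = 1/(209/3 + ((1 + 0)*13)*(1 - 86*(1 + 0)*13)) = 1/(209/3 + (1*13)*(1 - 86*13)) = 1/(209/3 + 13*(1 - 86*13)) = 1/(209/3 + 13*(1 - 1118)) = 1/(209/3 + 13*(-1117)) = 1/(209/3 - 14521) = 1/(-43354/3) = -3/43354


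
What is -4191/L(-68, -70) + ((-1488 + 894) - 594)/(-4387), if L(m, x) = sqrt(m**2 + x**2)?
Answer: 1188/4387 - 4191*sqrt(2381)/4762 ≈ -42.674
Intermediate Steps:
-4191/L(-68, -70) + ((-1488 + 894) - 594)/(-4387) = -4191/sqrt((-68)**2 + (-70)**2) + ((-1488 + 894) - 594)/(-4387) = -4191/sqrt(4624 + 4900) + (-594 - 594)*(-1/4387) = -4191*sqrt(2381)/4762 - 1188*(-1/4387) = -4191*sqrt(2381)/4762 + 1188/4387 = 1188/4387 - 4191*sqrt(2381)/4762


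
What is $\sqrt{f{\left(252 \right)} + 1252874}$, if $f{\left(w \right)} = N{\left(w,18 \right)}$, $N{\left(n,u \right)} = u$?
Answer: $2 \sqrt{313223} \approx 1119.3$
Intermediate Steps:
$f{\left(w \right)} = 18$
$\sqrt{f{\left(252 \right)} + 1252874} = \sqrt{18 + 1252874} = \sqrt{1252892} = 2 \sqrt{313223}$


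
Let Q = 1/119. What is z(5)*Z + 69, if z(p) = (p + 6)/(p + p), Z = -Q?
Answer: 82099/1190 ≈ 68.991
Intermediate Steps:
Q = 1/119 ≈ 0.0084034
Z = -1/119 (Z = -1*1/119 = -1/119 ≈ -0.0084034)
z(p) = (6 + p)/(2*p) (z(p) = (6 + p)/((2*p)) = (6 + p)*(1/(2*p)) = (6 + p)/(2*p))
z(5)*Z + 69 = ((½)*(6 + 5)/5)*(-1/119) + 69 = ((½)*(⅕)*11)*(-1/119) + 69 = (11/10)*(-1/119) + 69 = -11/1190 + 69 = 82099/1190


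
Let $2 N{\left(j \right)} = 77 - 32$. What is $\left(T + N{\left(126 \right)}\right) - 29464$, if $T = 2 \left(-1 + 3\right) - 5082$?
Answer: $- \frac{69039}{2} \approx -34520.0$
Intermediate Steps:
$N{\left(j \right)} = \frac{45}{2}$ ($N{\left(j \right)} = \frac{77 - 32}{2} = \frac{1}{2} \cdot 45 = \frac{45}{2}$)
$T = -5078$ ($T = 2 \cdot 2 - 5082 = 4 - 5082 = -5078$)
$\left(T + N{\left(126 \right)}\right) - 29464 = \left(-5078 + \frac{45}{2}\right) - 29464 = - \frac{10111}{2} - 29464 = - \frac{69039}{2}$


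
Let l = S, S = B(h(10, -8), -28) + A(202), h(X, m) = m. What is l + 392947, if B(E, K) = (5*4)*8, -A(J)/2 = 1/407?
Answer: 159994547/407 ≈ 3.9311e+5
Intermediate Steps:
A(J) = -2/407
B(E, K) = 160 (B(E, K) = 20*8 = 160)
S = 65118/407 (S = 160 - 2/407 = 65118/407 ≈ 160.00)
l = 65118/407 ≈ 160.00
l + 392947 = 65118/407 + 392947 = 159994547/407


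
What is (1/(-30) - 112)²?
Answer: 11296321/900 ≈ 12551.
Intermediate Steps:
(1/(-30) - 112)² = (-1/30 - 112)² = (-3361/30)² = 11296321/900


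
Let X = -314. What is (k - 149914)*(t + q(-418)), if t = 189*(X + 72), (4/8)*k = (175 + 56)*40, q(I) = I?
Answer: 6066467704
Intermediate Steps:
k = 18480 (k = 2*((175 + 56)*40) = 2*(231*40) = 2*9240 = 18480)
t = -45738 (t = 189*(-314 + 72) = 189*(-242) = -45738)
(k - 149914)*(t + q(-418)) = (18480 - 149914)*(-45738 - 418) = -131434*(-46156) = 6066467704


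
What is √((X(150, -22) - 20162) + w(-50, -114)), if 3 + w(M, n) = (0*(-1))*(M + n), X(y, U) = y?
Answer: I*√20015 ≈ 141.47*I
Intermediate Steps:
w(M, n) = -3 (w(M, n) = -3 + (0*(-1))*(M + n) = -3 + 0*(M + n) = -3 + 0 = -3)
√((X(150, -22) - 20162) + w(-50, -114)) = √((150 - 20162) - 3) = √(-20012 - 3) = √(-20015) = I*√20015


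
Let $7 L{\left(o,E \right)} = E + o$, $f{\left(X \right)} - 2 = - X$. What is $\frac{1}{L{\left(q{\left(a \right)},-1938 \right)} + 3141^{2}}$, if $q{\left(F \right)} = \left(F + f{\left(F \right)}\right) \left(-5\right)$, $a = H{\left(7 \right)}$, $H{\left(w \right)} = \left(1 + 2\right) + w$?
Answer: $\frac{7}{69059219} \approx 1.0136 \cdot 10^{-7}$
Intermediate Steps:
$f{\left(X \right)} = 2 - X$
$H{\left(w \right)} = 3 + w$
$a = 10$ ($a = 3 + 7 = 10$)
$q{\left(F \right)} = -10$ ($q{\left(F \right)} = \left(F - \left(-2 + F\right)\right) \left(-5\right) = 2 \left(-5\right) = -10$)
$L{\left(o,E \right)} = \frac{E}{7} + \frac{o}{7}$ ($L{\left(o,E \right)} = \frac{E + o}{7} = \frac{E}{7} + \frac{o}{7}$)
$\frac{1}{L{\left(q{\left(a \right)},-1938 \right)} + 3141^{2}} = \frac{1}{\left(\frac{1}{7} \left(-1938\right) + \frac{1}{7} \left(-10\right)\right) + 3141^{2}} = \frac{1}{\left(- \frac{1938}{7} - \frac{10}{7}\right) + 9865881} = \frac{1}{- \frac{1948}{7} + 9865881} = \frac{1}{\frac{69059219}{7}} = \frac{7}{69059219}$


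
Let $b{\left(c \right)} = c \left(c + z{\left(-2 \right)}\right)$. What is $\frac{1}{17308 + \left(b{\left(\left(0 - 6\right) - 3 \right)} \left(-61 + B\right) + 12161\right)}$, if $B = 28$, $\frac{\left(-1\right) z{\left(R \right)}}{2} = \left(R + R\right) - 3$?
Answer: $\frac{1}{30954} \approx 3.2306 \cdot 10^{-5}$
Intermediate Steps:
$z{\left(R \right)} = 6 - 4 R$ ($z{\left(R \right)} = - 2 \left(\left(R + R\right) - 3\right) = - 2 \left(2 R - 3\right) = - 2 \left(-3 + 2 R\right) = 6 - 4 R$)
$b{\left(c \right)} = c \left(14 + c\right)$ ($b{\left(c \right)} = c \left(c + \left(6 - -8\right)\right) = c \left(c + \left(6 + 8\right)\right) = c \left(c + 14\right) = c \left(14 + c\right)$)
$\frac{1}{17308 + \left(b{\left(\left(0 - 6\right) - 3 \right)} \left(-61 + B\right) + 12161\right)} = \frac{1}{17308 + \left(\left(\left(0 - 6\right) - 3\right) \left(14 + \left(\left(0 - 6\right) - 3\right)\right) \left(-61 + 28\right) + 12161\right)} = \frac{1}{17308 + \left(\left(\left(0 - 6\right) - 3\right) \left(14 + \left(\left(0 - 6\right) - 3\right)\right) \left(-33\right) + 12161\right)} = \frac{1}{17308 + \left(\left(-6 - 3\right) \left(14 - 9\right) \left(-33\right) + 12161\right)} = \frac{1}{17308 + \left(- 9 \left(14 - 9\right) \left(-33\right) + 12161\right)} = \frac{1}{17308 + \left(\left(-9\right) 5 \left(-33\right) + 12161\right)} = \frac{1}{17308 + \left(\left(-45\right) \left(-33\right) + 12161\right)} = \frac{1}{17308 + \left(1485 + 12161\right)} = \frac{1}{17308 + 13646} = \frac{1}{30954}$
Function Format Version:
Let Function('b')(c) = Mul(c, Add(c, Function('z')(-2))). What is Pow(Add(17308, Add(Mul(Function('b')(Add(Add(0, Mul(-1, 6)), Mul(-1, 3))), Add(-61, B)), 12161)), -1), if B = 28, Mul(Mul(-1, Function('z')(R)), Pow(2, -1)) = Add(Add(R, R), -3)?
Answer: Rational(1, 30954) ≈ 3.2306e-5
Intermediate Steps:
Function('z')(R) = Add(6, Mul(-4, R)) (Function('z')(R) = Mul(-2, Add(Add(R, R), -3)) = Mul(-2, Add(Mul(2, R), -3)) = Mul(-2, Add(-3, Mul(2, R))) = Add(6, Mul(-4, R)))
Function('b')(c) = Mul(c, Add(14, c)) (Function('b')(c) = Mul(c, Add(c, Add(6, Mul(-4, -2)))) = Mul(c, Add(c, Add(6, 8))) = Mul(c, Add(c, 14)) = Mul(c, Add(14, c)))
Pow(Add(17308, Add(Mul(Function('b')(Add(Add(0, Mul(-1, 6)), Mul(-1, 3))), Add(-61, B)), 12161)), -1) = Pow(Add(17308, Add(Mul(Mul(Add(Add(0, Mul(-1, 6)), Mul(-1, 3)), Add(14, Add(Add(0, Mul(-1, 6)), Mul(-1, 3)))), Add(-61, 28)), 12161)), -1) = Pow(Add(17308, Add(Mul(Mul(Add(Add(0, -6), -3), Add(14, Add(Add(0, -6), -3))), -33), 12161)), -1) = Pow(Add(17308, Add(Mul(Mul(Add(-6, -3), Add(14, Add(-6, -3))), -33), 12161)), -1) = Pow(Add(17308, Add(Mul(Mul(-9, Add(14, -9)), -33), 12161)), -1) = Pow(Add(17308, Add(Mul(Mul(-9, 5), -33), 12161)), -1) = Pow(Add(17308, Add(Mul(-45, -33), 12161)), -1) = Pow(Add(17308, Add(1485, 12161)), -1) = Pow(Add(17308, 13646), -1) = Pow(30954, -1) = Rational(1, 30954)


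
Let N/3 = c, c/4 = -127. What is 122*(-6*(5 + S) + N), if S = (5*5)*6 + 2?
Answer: -300852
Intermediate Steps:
S = 152 (S = 25*6 + 2 = 150 + 2 = 152)
c = -508 (c = 4*(-127) = -508)
N = -1524 (N = 3*(-508) = -1524)
122*(-6*(5 + S) + N) = 122*(-6*(5 + 152) - 1524) = 122*(-6*157 - 1524) = 122*(-942 - 1524) = 122*(-2466) = -300852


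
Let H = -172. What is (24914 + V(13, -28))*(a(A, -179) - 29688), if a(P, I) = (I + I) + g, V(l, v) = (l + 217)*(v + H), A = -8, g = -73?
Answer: 635089234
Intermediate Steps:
V(l, v) = (-172 + v)*(217 + l) (V(l, v) = (l + 217)*(v - 172) = (217 + l)*(-172 + v) = (-172 + v)*(217 + l))
a(P, I) = -73 + 2*I (a(P, I) = (I + I) - 73 = 2*I - 73 = -73 + 2*I)
(24914 + V(13, -28))*(a(A, -179) - 29688) = (24914 + (-37324 - 172*13 + 217*(-28) + 13*(-28)))*((-73 + 2*(-179)) - 29688) = (24914 + (-37324 - 2236 - 6076 - 364))*((-73 - 358) - 29688) = (24914 - 46000)*(-431 - 29688) = -21086*(-30119) = 635089234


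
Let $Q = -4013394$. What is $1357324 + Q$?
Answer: $-2656070$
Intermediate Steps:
$1357324 + Q = 1357324 - 4013394 = -2656070$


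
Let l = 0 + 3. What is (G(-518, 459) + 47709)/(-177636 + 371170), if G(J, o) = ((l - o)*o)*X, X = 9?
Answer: -96633/10186 ≈ -9.4868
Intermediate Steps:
l = 3
G(J, o) = 9*o*(3 - o) (G(J, o) = ((3 - o)*o)*9 = (o*(3 - o))*9 = 9*o*(3 - o))
(G(-518, 459) + 47709)/(-177636 + 371170) = (9*459*(3 - 1*459) + 47709)/(-177636 + 371170) = (9*459*(3 - 459) + 47709)/193534 = (9*459*(-456) + 47709)*(1/193534) = (-1883736 + 47709)*(1/193534) = -1836027*1/193534 = -96633/10186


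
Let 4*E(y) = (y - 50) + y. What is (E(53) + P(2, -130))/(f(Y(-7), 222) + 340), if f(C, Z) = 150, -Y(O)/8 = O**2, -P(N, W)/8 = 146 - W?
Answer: -1097/245 ≈ -4.4776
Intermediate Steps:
P(N, W) = -1168 + 8*W (P(N, W) = -8*(146 - W) = -1168 + 8*W)
Y(O) = -8*O**2
E(y) = -25/2 + y/2 (E(y) = ((y - 50) + y)/4 = ((-50 + y) + y)/4 = (-50 + 2*y)/4 = -25/2 + y/2)
(E(53) + P(2, -130))/(f(Y(-7), 222) + 340) = ((-25/2 + (1/2)*53) + (-1168 + 8*(-130)))/(150 + 340) = ((-25/2 + 53/2) + (-1168 - 1040))/490 = (14 - 2208)*(1/490) = -2194*1/490 = -1097/245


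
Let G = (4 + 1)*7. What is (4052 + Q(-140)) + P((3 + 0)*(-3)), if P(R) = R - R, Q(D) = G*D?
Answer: -848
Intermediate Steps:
G = 35 (G = 5*7 = 35)
Q(D) = 35*D
P(R) = 0
(4052 + Q(-140)) + P((3 + 0)*(-3)) = (4052 + 35*(-140)) + 0 = (4052 - 4900) + 0 = -848 + 0 = -848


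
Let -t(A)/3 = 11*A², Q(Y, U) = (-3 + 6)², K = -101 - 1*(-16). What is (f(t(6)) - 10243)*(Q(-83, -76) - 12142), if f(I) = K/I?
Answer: 13421964697/108 ≈ 1.2428e+8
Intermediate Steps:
K = -85 (K = -101 + 16 = -85)
Q(Y, U) = 9 (Q(Y, U) = 3² = 9)
t(A) = -33*A²
f(I) = -85/I
(f(t(6)) - 10243)*(Q(-83, -76) - 12142) = (-85/((-33*6²)) - 10243)*(9 - 12142) = (-85/((-33*36)) - 10243)*(-12133) = (-85/(-1188) - 10243)*(-12133) = (-85*(-1/1188) - 10243)*(-12133) = (85/1188 - 10243)*(-12133) = -12168599/1188*(-12133) = 13421964697/108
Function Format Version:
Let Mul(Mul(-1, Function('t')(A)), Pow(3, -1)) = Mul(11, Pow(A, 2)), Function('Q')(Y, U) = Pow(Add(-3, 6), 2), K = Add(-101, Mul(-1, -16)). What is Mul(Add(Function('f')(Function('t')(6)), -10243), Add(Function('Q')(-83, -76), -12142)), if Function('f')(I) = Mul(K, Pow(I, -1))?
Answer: Rational(13421964697, 108) ≈ 1.2428e+8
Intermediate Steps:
K = -85 (K = Add(-101, 16) = -85)
Function('Q')(Y, U) = 9 (Function('Q')(Y, U) = Pow(3, 2) = 9)
Function('t')(A) = Mul(-33, Pow(A, 2)) (Function('t')(A) = Mul(-3, Mul(11, Pow(A, 2))) = Mul(-33, Pow(A, 2)))
Function('f')(I) = Mul(-85, Pow(I, -1))
Mul(Add(Function('f')(Function('t')(6)), -10243), Add(Function('Q')(-83, -76), -12142)) = Mul(Add(Mul(-85, Pow(Mul(-33, Pow(6, 2)), -1)), -10243), Add(9, -12142)) = Mul(Add(Mul(-85, Pow(Mul(-33, 36), -1)), -10243), -12133) = Mul(Add(Mul(-85, Pow(-1188, -1)), -10243), -12133) = Mul(Add(Mul(-85, Rational(-1, 1188)), -10243), -12133) = Mul(Add(Rational(85, 1188), -10243), -12133) = Mul(Rational(-12168599, 1188), -12133) = Rational(13421964697, 108)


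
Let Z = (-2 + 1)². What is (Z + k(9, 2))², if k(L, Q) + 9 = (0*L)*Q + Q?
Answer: 36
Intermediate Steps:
k(L, Q) = -9 + Q (k(L, Q) = -9 + ((0*L)*Q + Q) = -9 + (0*Q + Q) = -9 + (0 + Q) = -9 + Q)
Z = 1 (Z = (-1)² = 1)
(Z + k(9, 2))² = (1 + (-9 + 2))² = (1 - 7)² = (-6)² = 36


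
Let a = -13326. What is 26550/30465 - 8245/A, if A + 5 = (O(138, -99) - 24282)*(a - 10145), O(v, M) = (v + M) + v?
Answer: 66759560727/76605048130 ≈ 0.87148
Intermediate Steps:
O(v, M) = M + 2*v (O(v, M) = (M + v) + v = M + 2*v)
A = 565768450 (A = -5 + ((-99 + 2*138) - 24282)*(-13326 - 10145) = -5 + ((-99 + 276) - 24282)*(-23471) = -5 + (177 - 24282)*(-23471) = -5 - 24105*(-23471) = -5 + 565768455 = 565768450)
26550/30465 - 8245/A = 26550/30465 - 8245/565768450 = 26550*(1/30465) - 8245*1/565768450 = 590/677 - 1649/113153690 = 66759560727/76605048130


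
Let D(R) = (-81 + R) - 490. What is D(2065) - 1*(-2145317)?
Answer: 2146811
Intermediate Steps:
D(R) = -571 + R
D(2065) - 1*(-2145317) = (-571 + 2065) - 1*(-2145317) = 1494 + 2145317 = 2146811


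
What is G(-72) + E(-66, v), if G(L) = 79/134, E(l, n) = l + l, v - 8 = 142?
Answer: -17609/134 ≈ -131.41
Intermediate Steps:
v = 150 (v = 8 + 142 = 150)
E(l, n) = 2*l
G(L) = 79/134 (G(L) = 79*(1/134) = 79/134)
G(-72) + E(-66, v) = 79/134 + 2*(-66) = 79/134 - 132 = -17609/134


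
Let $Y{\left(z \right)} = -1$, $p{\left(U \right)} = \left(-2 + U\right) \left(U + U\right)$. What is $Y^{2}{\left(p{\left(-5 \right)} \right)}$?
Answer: $1$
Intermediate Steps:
$p{\left(U \right)} = 2 U \left(-2 + U\right)$ ($p{\left(U \right)} = \left(-2 + U\right) 2 U = 2 U \left(-2 + U\right)$)
$Y^{2}{\left(p{\left(-5 \right)} \right)} = \left(-1\right)^{2} = 1$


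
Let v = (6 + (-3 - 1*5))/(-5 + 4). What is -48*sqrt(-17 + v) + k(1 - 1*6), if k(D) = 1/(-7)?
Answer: -1/7 - 48*I*sqrt(15) ≈ -0.14286 - 185.9*I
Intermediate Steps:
v = 2 (v = (6 + (-3 - 5))/(-1) = (6 - 8)*(-1) = -2*(-1) = 2)
k(D) = -1/7
-48*sqrt(-17 + v) + k(1 - 1*6) = -48*sqrt(-17 + 2) - 1/7 = -48*I*sqrt(15) - 1/7 = -1/7 - 48*I*sqrt(15)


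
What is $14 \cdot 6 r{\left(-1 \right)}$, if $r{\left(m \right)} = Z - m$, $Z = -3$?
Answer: $-168$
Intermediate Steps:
$r{\left(m \right)} = -3 - m$
$14 \cdot 6 r{\left(-1 \right)} = 14 \cdot 6 \left(-3 - -1\right) = 84 \left(-3 + 1\right) = 84 \left(-2\right) = -168$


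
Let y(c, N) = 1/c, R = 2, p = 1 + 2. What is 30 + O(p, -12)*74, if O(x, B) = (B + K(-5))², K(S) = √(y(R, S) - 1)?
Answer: 10649 - 888*I*√2 ≈ 10649.0 - 1255.8*I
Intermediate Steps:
p = 3
K(S) = I*√2/2 (K(S) = √(1/2 - 1) = √(½ - 1) = √(-½) = I*√2/2)
O(x, B) = (B + I*√2/2)²
30 + O(p, -12)*74 = 30 + ((2*(-12) + I*√2)²/4)*74 = 30 + ((-24 + I*√2)²/4)*74 = 30 + 37*(-24 + I*√2)²/2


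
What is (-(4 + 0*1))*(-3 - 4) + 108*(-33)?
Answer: -3536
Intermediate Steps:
(-(4 + 0*1))*(-3 - 4) + 108*(-33) = -(4 + 0)*(-7) - 3564 = -1*4*(-7) - 3564 = -4*(-7) - 3564 = 28 - 3564 = -3536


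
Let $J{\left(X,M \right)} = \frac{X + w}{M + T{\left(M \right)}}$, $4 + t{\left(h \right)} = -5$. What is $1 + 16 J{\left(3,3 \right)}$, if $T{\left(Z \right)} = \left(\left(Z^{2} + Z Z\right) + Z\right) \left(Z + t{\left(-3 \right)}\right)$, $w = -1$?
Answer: $\frac{91}{123} \approx 0.73984$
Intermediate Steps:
$t{\left(h \right)} = -9$ ($t{\left(h \right)} = -4 - 5 = -9$)
$T{\left(Z \right)} = \left(-9 + Z\right) \left(Z + 2 Z^{2}\right)$ ($T{\left(Z \right)} = \left(\left(Z^{2} + Z Z\right) + Z\right) \left(Z - 9\right) = \left(\left(Z^{2} + Z^{2}\right) + Z\right) \left(-9 + Z\right) = \left(2 Z^{2} + Z\right) \left(-9 + Z\right) = \left(Z + 2 Z^{2}\right) \left(-9 + Z\right) = \left(-9 + Z\right) \left(Z + 2 Z^{2}\right)$)
$J{\left(X,M \right)} = \frac{-1 + X}{M + M \left(-9 - 17 M + 2 M^{2}\right)}$ ($J{\left(X,M \right)} = \frac{X - 1}{M + M \left(-9 - 17 M + 2 M^{2}\right)} = \frac{-1 + X}{M + M \left(-9 - 17 M + 2 M^{2}\right)}$)
$1 + 16 J{\left(3,3 \right)} = 1 + 16 \frac{-1 + 3}{3 \left(-8 - 51 + 2 \cdot 3^{2}\right)} = 1 + 16 \cdot \frac{1}{3} \frac{1}{-8 - 51 + 2 \cdot 9} \cdot 2 = 1 + 16 \cdot \frac{1}{3} \frac{1}{-8 - 51 + 18} \cdot 2 = 1 + 16 \cdot \frac{1}{3} \frac{1}{-41} \cdot 2 = 1 + 16 \cdot \frac{1}{3} \left(- \frac{1}{41}\right) 2 = 1 + 16 \left(- \frac{2}{123}\right) = 1 - \frac{32}{123} = \frac{91}{123}$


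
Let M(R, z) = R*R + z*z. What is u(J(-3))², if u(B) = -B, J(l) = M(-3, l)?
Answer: 324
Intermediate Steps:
M(R, z) = R² + z²
J(l) = 9 + l² (J(l) = (-3)² + l² = 9 + l²)
u(J(-3))² = (-(9 + (-3)²))² = (-(9 + 9))² = (-1*18)² = (-18)² = 324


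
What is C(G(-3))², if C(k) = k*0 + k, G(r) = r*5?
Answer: 225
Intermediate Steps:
G(r) = 5*r
C(k) = k (C(k) = 0 + k = k)
C(G(-3))² = (5*(-3))² = (-15)² = 225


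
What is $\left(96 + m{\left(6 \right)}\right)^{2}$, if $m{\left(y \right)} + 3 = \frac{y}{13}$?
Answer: $\frac{1476225}{169} \approx 8735.1$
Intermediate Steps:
$m{\left(y \right)} = -3 + \frac{y}{13}$
$\left(96 + m{\left(6 \right)}\right)^{2} = \left(96 + \left(-3 + \frac{1}{13} \cdot 6\right)\right)^{2} = \left(96 + \left(-3 + \frac{6}{13}\right)\right)^{2} = \left(96 - \frac{33}{13}\right)^{2} = \left(\frac{1215}{13}\right)^{2} = \frac{1476225}{169}$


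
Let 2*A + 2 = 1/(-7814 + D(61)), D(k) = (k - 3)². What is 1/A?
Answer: -8900/8901 ≈ -0.99989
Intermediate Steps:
D(k) = (-3 + k)²
A = -8901/8900 (A = -1 + 1/(2*(-7814 + (-3 + 61)²)) = -1 + 1/(2*(-7814 + 58²)) = -1 + 1/(2*(-7814 + 3364)) = -1 + (½)/(-4450) = -1 + (½)*(-1/4450) = -1 - 1/8900 = -8901/8900 ≈ -1.0001)
1/A = 1/(-8901/8900) = -8900/8901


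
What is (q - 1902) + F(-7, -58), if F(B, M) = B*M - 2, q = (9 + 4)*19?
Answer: -1251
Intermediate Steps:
q = 247 (q = 13*19 = 247)
F(B, M) = -2 + B*M
(q - 1902) + F(-7, -58) = (247 - 1902) + (-2 - 7*(-58)) = -1655 + (-2 + 406) = -1655 + 404 = -1251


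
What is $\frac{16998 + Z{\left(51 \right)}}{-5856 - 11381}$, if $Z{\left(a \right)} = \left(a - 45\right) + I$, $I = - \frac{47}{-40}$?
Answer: $- \frac{61837}{62680} \approx -0.98655$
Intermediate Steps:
$I = \frac{47}{40}$ ($I = \left(-47\right) \left(- \frac{1}{40}\right) = \frac{47}{40} \approx 1.175$)
$Z{\left(a \right)} = - \frac{1753}{40} + a$ ($Z{\left(a \right)} = \left(a - 45\right) + \frac{47}{40} = \left(-45 + a\right) + \frac{47}{40} = - \frac{1753}{40} + a$)
$\frac{16998 + Z{\left(51 \right)}}{-5856 - 11381} = \frac{16998 + \left(- \frac{1753}{40} + 51\right)}{-5856 - 11381} = \frac{16998 + \frac{287}{40}}{-17237} = \frac{680207}{40} \left(- \frac{1}{17237}\right) = - \frac{61837}{62680}$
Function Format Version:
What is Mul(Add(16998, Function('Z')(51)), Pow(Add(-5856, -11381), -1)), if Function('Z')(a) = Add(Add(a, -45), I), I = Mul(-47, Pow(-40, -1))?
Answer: Rational(-61837, 62680) ≈ -0.98655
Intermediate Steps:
I = Rational(47, 40) (I = Mul(-47, Rational(-1, 40)) = Rational(47, 40) ≈ 1.1750)
Function('Z')(a) = Add(Rational(-1753, 40), a) (Function('Z')(a) = Add(Add(a, -45), Rational(47, 40)) = Add(Add(-45, a), Rational(47, 40)) = Add(Rational(-1753, 40), a))
Mul(Add(16998, Function('Z')(51)), Pow(Add(-5856, -11381), -1)) = Mul(Add(16998, Add(Rational(-1753, 40), 51)), Pow(Add(-5856, -11381), -1)) = Mul(Add(16998, Rational(287, 40)), Pow(-17237, -1)) = Mul(Rational(680207, 40), Rational(-1, 17237)) = Rational(-61837, 62680)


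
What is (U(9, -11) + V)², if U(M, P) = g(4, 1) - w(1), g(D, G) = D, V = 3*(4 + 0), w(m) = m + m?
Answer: 196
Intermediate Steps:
w(m) = 2*m
V = 12 (V = 3*4 = 12)
U(M, P) = 2 (U(M, P) = 4 - 2 = 2)
(U(9, -11) + V)² = (2 + 12)² = 14² = 196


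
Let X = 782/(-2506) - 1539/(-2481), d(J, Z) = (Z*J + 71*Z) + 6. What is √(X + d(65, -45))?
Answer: I*√6564727420956362/1036231 ≈ 78.19*I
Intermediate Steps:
d(J, Z) = 6 + 71*Z + J*Z (d(J, Z) = (J*Z + 71*Z) + 6 = (71*Z + J*Z) + 6 = 6 + 71*Z + J*Z)
X = 319432/1036231 (X = 782*(-1/2506) - 1539*(-1/2481) = -391/1253 + 513/827 = 319432/1036231 ≈ 0.30826)
√(X + d(65, -45)) = √(319432/1036231 + (6 + 71*(-45) + 65*(-45))) = √(319432/1036231 + (6 - 3195 - 2925)) = √(319432/1036231 - 6114) = √(-6335196902/1036231) = I*√6564727420956362/1036231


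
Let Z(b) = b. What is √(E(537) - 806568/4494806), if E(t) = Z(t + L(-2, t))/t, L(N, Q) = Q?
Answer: √9195298817366/2247403 ≈ 1.3493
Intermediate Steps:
E(t) = 2 (E(t) = (t + t)/t = (2*t)/t = 2)
√(E(537) - 806568/4494806) = √(2 - 806568/4494806) = √(2 - 806568*1/4494806) = √(2 - 403284/2247403) = √(4091522/2247403) = √9195298817366/2247403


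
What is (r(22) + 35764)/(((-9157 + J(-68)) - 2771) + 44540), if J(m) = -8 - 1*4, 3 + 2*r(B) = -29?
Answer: 8937/8150 ≈ 1.0966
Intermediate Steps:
r(B) = -16 (r(B) = -3/2 + (½)*(-29) = -3/2 - 29/2 = -16)
J(m) = -12 (J(m) = -8 - 4 = -12)
(r(22) + 35764)/(((-9157 + J(-68)) - 2771) + 44540) = (-16 + 35764)/(((-9157 - 12) - 2771) + 44540) = 35748/((-9169 - 2771) + 44540) = 35748/(-11940 + 44540) = 35748/32600 = 35748*(1/32600) = 8937/8150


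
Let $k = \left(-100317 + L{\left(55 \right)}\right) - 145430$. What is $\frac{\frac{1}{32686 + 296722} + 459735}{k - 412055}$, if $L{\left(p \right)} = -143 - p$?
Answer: $- \frac{21634340983}{30964352000} \approx -0.69869$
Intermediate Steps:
$k = -245945$ ($k = \left(-100317 - 198\right) - 145430 = -100515 - 145430 = -245945$)
$\frac{\frac{1}{32686 + 296722} + 459735}{k - 412055} = \frac{\frac{1}{32686 + 296722} + 459735}{-245945 - 412055} = \frac{\frac{1}{329408} + 459735}{-658000} = \left(\frac{1}{329408} + 459735\right) \left(- \frac{1}{658000}\right) = \frac{151440386881}{329408} \left(- \frac{1}{658000}\right) = - \frac{21634340983}{30964352000}$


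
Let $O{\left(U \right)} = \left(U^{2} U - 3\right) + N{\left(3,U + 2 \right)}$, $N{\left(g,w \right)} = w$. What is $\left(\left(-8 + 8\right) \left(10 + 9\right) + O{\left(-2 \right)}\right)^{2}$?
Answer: $121$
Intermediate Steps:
$O{\left(U \right)} = -1 + U + U^{3}$ ($O{\left(U \right)} = \left(U^{2} U - 3\right) + \left(U + 2\right) = \left(U^{3} - 3\right) + \left(2 + U\right) = \left(-3 + U^{3}\right) + \left(2 + U\right) = -1 + U + U^{3}$)
$\left(\left(-8 + 8\right) \left(10 + 9\right) + O{\left(-2 \right)}\right)^{2} = \left(\left(-8 + 8\right) \left(10 + 9\right) - \left(3 + 8\right)\right)^{2} = \left(0 \cdot 19 - 11\right)^{2} = \left(0 - 11\right)^{2} = \left(-11\right)^{2} = 121$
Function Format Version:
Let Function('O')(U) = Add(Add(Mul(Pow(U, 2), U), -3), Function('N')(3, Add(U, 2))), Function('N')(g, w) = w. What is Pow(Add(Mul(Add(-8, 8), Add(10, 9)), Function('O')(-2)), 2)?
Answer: 121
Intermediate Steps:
Function('O')(U) = Add(-1, U, Pow(U, 3)) (Function('O')(U) = Add(Add(Mul(Pow(U, 2), U), -3), Add(U, 2)) = Add(Add(Pow(U, 3), -3), Add(2, U)) = Add(Add(-3, Pow(U, 3)), Add(2, U)) = Add(-1, U, Pow(U, 3)))
Pow(Add(Mul(Add(-8, 8), Add(10, 9)), Function('O')(-2)), 2) = Pow(Add(Mul(Add(-8, 8), Add(10, 9)), Add(-1, -2, Pow(-2, 3))), 2) = Pow(Add(Mul(0, 19), Add(-1, -2, -8)), 2) = Pow(Add(0, -11), 2) = Pow(-11, 2) = 121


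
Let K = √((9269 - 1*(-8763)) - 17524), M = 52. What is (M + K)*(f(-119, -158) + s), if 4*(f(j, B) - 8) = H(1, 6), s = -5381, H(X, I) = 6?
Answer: -279318 - 10743*√127 ≈ -4.0039e+5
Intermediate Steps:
f(j, B) = 19/2 (f(j, B) = 8 + (¼)*6 = 8 + 3/2 = 19/2)
K = 2*√127 (K = √((9269 + 8763) - 17524) = √(18032 - 17524) = √508 = 2*√127 ≈ 22.539)
(M + K)*(f(-119, -158) + s) = (52 + 2*√127)*(19/2 - 5381) = (52 + 2*√127)*(-10743/2) = -279318 - 10743*√127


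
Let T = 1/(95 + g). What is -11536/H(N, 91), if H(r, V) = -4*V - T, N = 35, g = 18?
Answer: 1303568/41133 ≈ 31.692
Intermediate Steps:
T = 1/113 (T = 1/(95 + 18) = 1/113 ≈ 0.0088496)
H(r, V) = -1/113 - 4*V (H(r, V) = -4*V - 1*1/113 = -4*V - 1/113 = -1/113 - 4*V)
-11536/H(N, 91) = -11536/(-1/113 - 4*91) = -11536/(-1/113 - 364) = -11536/(-41133/113) = -11536*(-113/41133) = 1303568/41133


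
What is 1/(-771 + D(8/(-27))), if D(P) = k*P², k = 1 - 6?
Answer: -729/562379 ≈ -0.0012963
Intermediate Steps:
k = -5
D(P) = -5*P²
1/(-771 + D(8/(-27))) = 1/(-771 - 5*(8/(-27))²) = 1/(-771 - 5*(8*(-1/27))²) = 1/(-771 - 5*(-8/27)²) = 1/(-771 - 5*64/729) = 1/(-771 - 320/729) = 1/(-562379/729) = -729/562379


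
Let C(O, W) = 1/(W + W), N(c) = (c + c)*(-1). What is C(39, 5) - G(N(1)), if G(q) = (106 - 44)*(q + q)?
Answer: 2481/10 ≈ 248.10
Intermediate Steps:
N(c) = -2*c (N(c) = (2*c)*(-1) = -2*c)
C(O, W) = 1/(2*W)
G(q) = 124*q (G(q) = 62*(2*q) = 124*q)
C(39, 5) - G(N(1)) = (1/2)/5 - 124*(-2*1) = (1/2)*(1/5) - 124*(-2) = 1/10 - 1*(-248) = 1/10 + 248 = 2481/10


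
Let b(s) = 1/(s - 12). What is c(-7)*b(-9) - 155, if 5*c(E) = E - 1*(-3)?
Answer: -16271/105 ≈ -154.96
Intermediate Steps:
c(E) = ⅗ + E/5 (c(E) = (E - 1*(-3))/5 = (E + 3)/5 = (3 + E)/5 = ⅗ + E/5)
b(s) = 1/(-12 + s)
c(-7)*b(-9) - 155 = (⅗ + (⅕)*(-7))/(-12 - 9) - 155 = (⅗ - 7/5)/(-21) - 155 = -⅘*(-1/21) - 155 = 4/105 - 155 = -16271/105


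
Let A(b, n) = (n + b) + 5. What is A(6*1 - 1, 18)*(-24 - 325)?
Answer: -9772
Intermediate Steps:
A(b, n) = 5 + b + n (A(b, n) = (b + n) + 5 = 5 + b + n)
A(6*1 - 1, 18)*(-24 - 325) = (5 + (6*1 - 1) + 18)*(-24 - 325) = (5 + (6 - 1) + 18)*(-349) = (5 + 5 + 18)*(-349) = 28*(-349) = -9772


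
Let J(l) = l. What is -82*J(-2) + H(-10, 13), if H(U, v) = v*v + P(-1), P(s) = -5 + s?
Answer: 327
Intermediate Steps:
H(U, v) = -6 + v² (H(U, v) = v*v + (-5 - 1) = v² - 6 = -6 + v²)
-82*J(-2) + H(-10, 13) = -82*(-2) + (-6 + 13²) = 164 + (-6 + 169) = 164 + 163 = 327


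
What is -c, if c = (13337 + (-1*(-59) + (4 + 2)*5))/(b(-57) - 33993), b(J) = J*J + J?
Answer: 13426/30801 ≈ 0.43589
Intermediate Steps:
b(J) = J + J² (b(J) = J² + J = J + J²)
c = -13426/30801 (c = (13337 + (-1*(-59) + (4 + 2)*5))/(-57*(1 - 57) - 33993) = (13337 + (59 + 6*5))/(-57*(-56) - 33993) = (13337 + (59 + 30))/(3192 - 33993) = (13337 + 89)/(-30801) = 13426*(-1/30801) = -13426/30801 ≈ -0.43589)
-c = -1*(-13426/30801) = 13426/30801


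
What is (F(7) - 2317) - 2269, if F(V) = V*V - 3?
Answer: -4540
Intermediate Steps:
F(V) = -3 + V**2 (F(V) = V**2 - 3 = -3 + V**2)
(F(7) - 2317) - 2269 = ((-3 + 7**2) - 2317) - 2269 = ((-3 + 49) - 2317) - 2269 = (46 - 2317) - 2269 = -2271 - 2269 = -4540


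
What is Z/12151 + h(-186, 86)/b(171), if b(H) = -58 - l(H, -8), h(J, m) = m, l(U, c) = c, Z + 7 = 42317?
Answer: 535257/303775 ≈ 1.7620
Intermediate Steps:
Z = 42310 (Z = -7 + 42317 = 42310)
b(H) = -50 (b(H) = -58 - 1*(-8) = -58 + 8 = -50)
Z/12151 + h(-186, 86)/b(171) = 42310/12151 + 86/(-50) = 42310*(1/12151) + 86*(-1/50) = 42310/12151 - 43/25 = 535257/303775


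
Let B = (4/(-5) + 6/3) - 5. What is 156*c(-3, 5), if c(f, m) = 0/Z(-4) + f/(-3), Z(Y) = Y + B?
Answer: 156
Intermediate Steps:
B = -19/5 (B = (4*(-⅕) + 6*(⅓)) - 5 = (-⅘ + 2) - 5 = 6/5 - 5 = -19/5 ≈ -3.8000)
Z(Y) = -19/5 + Y (Z(Y) = Y - 19/5 = -19/5 + Y)
c(f, m) = -f/3 (c(f, m) = 0/(-19/5 - 4) + f/(-3) = 0/(-39/5) + f*(-⅓) = 0*(-5/39) - f/3 = 0 - f/3 = -f/3)
156*c(-3, 5) = 156*(-⅓*(-3)) = 156*1 = 156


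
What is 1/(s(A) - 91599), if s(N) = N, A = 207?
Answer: -1/91392 ≈ -1.0942e-5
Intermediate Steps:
1/(s(A) - 91599) = 1/(207 - 91599) = 1/(-91392) = -1/91392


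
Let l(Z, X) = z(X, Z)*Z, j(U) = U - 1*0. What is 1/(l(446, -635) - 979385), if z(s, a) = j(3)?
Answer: -1/978047 ≈ -1.0224e-6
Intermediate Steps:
j(U) = U (j(U) = U + 0 = U)
z(s, a) = 3
l(Z, X) = 3*Z
1/(l(446, -635) - 979385) = 1/(3*446 - 979385) = 1/(1338 - 979385) = 1/(-978047) = -1/978047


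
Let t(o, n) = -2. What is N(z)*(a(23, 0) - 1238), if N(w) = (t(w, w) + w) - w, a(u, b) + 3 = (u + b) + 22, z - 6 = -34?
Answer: 2392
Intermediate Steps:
z = -28 (z = 6 - 34 = -28)
a(u, b) = 19 + b + u (a(u, b) = -3 + ((u + b) + 22) = -3 + ((b + u) + 22) = -3 + (22 + b + u) = 19 + b + u)
N(w) = -2 (N(w) = (-2 + w) - w = -2)
N(z)*(a(23, 0) - 1238) = -2*((19 + 0 + 23) - 1238) = -2*(42 - 1238) = -2*(-1196) = 2392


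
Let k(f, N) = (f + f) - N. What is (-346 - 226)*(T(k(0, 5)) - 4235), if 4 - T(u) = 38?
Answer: 2441868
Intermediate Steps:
k(f, N) = -N + 2*f (k(f, N) = 2*f - N = -N + 2*f)
T(u) = -34 (T(u) = 4 - 1*38 = 4 - 38 = -34)
(-346 - 226)*(T(k(0, 5)) - 4235) = (-346 - 226)*(-34 - 4235) = -572*(-4269) = 2441868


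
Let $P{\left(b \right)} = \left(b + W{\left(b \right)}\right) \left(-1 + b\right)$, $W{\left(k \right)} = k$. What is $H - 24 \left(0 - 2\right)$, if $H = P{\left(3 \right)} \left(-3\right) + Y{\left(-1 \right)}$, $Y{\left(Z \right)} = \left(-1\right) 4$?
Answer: $8$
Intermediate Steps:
$Y{\left(Z \right)} = -4$
$P{\left(b \right)} = 2 b \left(-1 + b\right)$ ($P{\left(b \right)} = \left(b + b\right) \left(-1 + b\right) = 2 b \left(-1 + b\right)$)
$H = -40$ ($H = 2 \cdot 3 \left(-1 + 3\right) \left(-3\right) - 4 = 2 \cdot 3 \cdot 2 \left(-3\right) - 4 = 12 \left(-3\right) - 4 = -36 - 4 = -40$)
$H - 24 \left(0 - 2\right) = -40 - 24 \left(0 - 2\right) = -40 - -48 = -40 + 48 = 8$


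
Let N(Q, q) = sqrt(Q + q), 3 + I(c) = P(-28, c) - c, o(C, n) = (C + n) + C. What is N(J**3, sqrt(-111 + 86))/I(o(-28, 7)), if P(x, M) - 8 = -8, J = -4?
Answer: sqrt(-64 + 5*I)/46 ≈ 0.0067883 + 0.17405*I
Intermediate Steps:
P(x, M) = 0 (P(x, M) = 8 - 8 = 0)
o(C, n) = n + 2*C
I(c) = -3 - c (I(c) = -3 + (0 - c) = -3 - c)
N(J**3, sqrt(-111 + 86))/I(o(-28, 7)) = sqrt((-4)**3 + sqrt(-111 + 86))/(-3 - (7 + 2*(-28))) = sqrt(-64 + sqrt(-25))/(-3 - (7 - 56)) = sqrt(-64 + 5*I)/(-3 - 1*(-49)) = sqrt(-64 + 5*I)/(-3 + 49) = sqrt(-64 + 5*I)/46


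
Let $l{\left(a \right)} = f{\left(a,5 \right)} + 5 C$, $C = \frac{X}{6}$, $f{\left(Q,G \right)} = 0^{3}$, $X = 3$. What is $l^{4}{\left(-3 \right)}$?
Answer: $\frac{625}{16} \approx 39.063$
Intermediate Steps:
$f{\left(Q,G \right)} = 0$
$C = \frac{1}{2}$ ($C = \frac{3}{6} = 3 \cdot \frac{1}{6} = \frac{1}{2} \approx 0.5$)
$l{\left(a \right)} = \frac{5}{2}$ ($l{\left(a \right)} = 0 + 5 \cdot \frac{1}{2} = 0 + \frac{5}{2} = \frac{5}{2}$)
$l^{4}{\left(-3 \right)} = \left(\frac{5}{2}\right)^{4} = \frac{625}{16}$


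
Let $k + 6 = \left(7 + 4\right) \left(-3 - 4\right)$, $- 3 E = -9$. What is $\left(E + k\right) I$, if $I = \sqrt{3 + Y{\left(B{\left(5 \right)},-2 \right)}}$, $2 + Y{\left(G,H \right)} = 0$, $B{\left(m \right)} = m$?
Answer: $-80$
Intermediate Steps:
$E = 3$ ($E = \left(- \frac{1}{3}\right) \left(-9\right) = 3$)
$Y{\left(G,H \right)} = -2$ ($Y{\left(G,H \right)} = -2 + 0 = -2$)
$I = 1$ ($I = \sqrt{3 - 2} = \sqrt{1} = 1$)
$k = -83$ ($k = -6 + \left(7 + 4\right) \left(-3 - 4\right) = -6 + 11 \left(-7\right) = -6 - 77 = -83$)
$\left(E + k\right) I = \left(3 - 83\right) 1 = \left(-80\right) 1 = -80$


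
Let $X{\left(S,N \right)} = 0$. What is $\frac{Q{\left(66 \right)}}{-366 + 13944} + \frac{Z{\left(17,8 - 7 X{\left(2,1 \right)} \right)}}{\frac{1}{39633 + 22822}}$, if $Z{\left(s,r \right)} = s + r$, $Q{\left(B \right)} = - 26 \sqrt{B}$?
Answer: $1561375 - \frac{13 \sqrt{66}}{6789} \approx 1.5614 \cdot 10^{6}$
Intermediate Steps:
$Z{\left(s,r \right)} = r + s$
$\frac{Q{\left(66 \right)}}{-366 + 13944} + \frac{Z{\left(17,8 - 7 X{\left(2,1 \right)} \right)}}{\frac{1}{39633 + 22822}} = \frac{\left(-26\right) \sqrt{66}}{-366 + 13944} + \frac{\left(8 - 0\right) + 17}{\frac{1}{39633 + 22822}} = \frac{\left(-26\right) \sqrt{66}}{13578} + \frac{\left(8 + 0\right) + 17}{\frac{1}{62455}} = - 26 \sqrt{66} \cdot \frac{1}{13578} + \left(8 + 17\right) \frac{1}{\frac{1}{62455}} = - \frac{13 \sqrt{66}}{6789} + 25 \cdot 62455 = - \frac{13 \sqrt{66}}{6789} + 1561375 = 1561375 - \frac{13 \sqrt{66}}{6789}$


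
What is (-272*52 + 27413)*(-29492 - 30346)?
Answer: -793990422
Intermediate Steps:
(-272*52 + 27413)*(-29492 - 30346) = (-14144 + 27413)*(-59838) = 13269*(-59838) = -793990422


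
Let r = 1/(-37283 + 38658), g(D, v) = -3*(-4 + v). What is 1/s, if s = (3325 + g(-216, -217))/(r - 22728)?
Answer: -31250999/5483500 ≈ -5.6991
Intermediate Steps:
g(D, v) = 12 - 3*v
r = 1/1375 ≈ 0.00072727
s = -5483500/31250999 (s = (3325 + (12 - 3*(-217)))/(1/1375 - 22728) = (3325 + (12 + 651))/(-31250999/1375) = (3325 + 663)*(-1375/31250999) = 3988*(-1375/31250999) = -5483500/31250999 ≈ -0.17547)
1/s = 1/(-5483500/31250999) = -31250999/5483500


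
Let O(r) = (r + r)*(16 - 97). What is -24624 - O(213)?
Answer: 9882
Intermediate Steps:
O(r) = -162*r (O(r) = (2*r)*(-81) = -162*r)
-24624 - O(213) = -24624 - (-162)*213 = -24624 - 1*(-34506) = -24624 + 34506 = 9882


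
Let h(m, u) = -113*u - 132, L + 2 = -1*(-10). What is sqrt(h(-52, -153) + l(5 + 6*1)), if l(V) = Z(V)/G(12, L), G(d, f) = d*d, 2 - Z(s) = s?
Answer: sqrt(274511)/4 ≈ 130.98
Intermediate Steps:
Z(s) = 2 - s
L = 8 (L = -2 - 1*(-10) = -2 + 10 = 8)
h(m, u) = -132 - 113*u
G(d, f) = d**2
l(V) = 1/72 - V/144 (l(V) = (2 - V)/(12**2) = (2 - V)/144 = (2 - V)*(1/144) = 1/72 - V/144)
sqrt(h(-52, -153) + l(5 + 6*1)) = sqrt((-132 - 113*(-153)) + (1/72 - (5 + 6*1)/144)) = sqrt((-132 + 17289) + (1/72 - (5 + 6)/144)) = sqrt(17157 + (1/72 - 1/144*11)) = sqrt(17157 + (1/72 - 11/144)) = sqrt(17157 - 1/16) = sqrt(274511/16) = sqrt(274511)/4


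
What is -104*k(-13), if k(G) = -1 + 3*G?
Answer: 4160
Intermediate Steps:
-104*k(-13) = -104*(-1 + 3*(-13)) = -104*(-1 - 39) = -104*(-40) = 4160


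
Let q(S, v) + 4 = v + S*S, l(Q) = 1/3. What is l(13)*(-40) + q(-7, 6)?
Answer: 113/3 ≈ 37.667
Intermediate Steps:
l(Q) = ⅓
q(S, v) = -4 + v + S² (q(S, v) = -4 + (v + S*S) = -4 + (v + S²) = -4 + v + S²)
l(13)*(-40) + q(-7, 6) = (⅓)*(-40) + (-4 + 6 + (-7)²) = -40/3 + (-4 + 6 + 49) = -40/3 + 51 = 113/3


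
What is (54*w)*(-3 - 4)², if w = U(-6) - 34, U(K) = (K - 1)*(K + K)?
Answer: 132300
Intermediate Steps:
U(K) = 2*K*(-1 + K) (U(K) = (-1 + K)*(2*K) = 2*K*(-1 + K))
w = 50 (w = 2*(-6)*(-1 - 6) - 34 = 2*(-6)*(-7) - 34 = 84 - 34 = 50)
(54*w)*(-3 - 4)² = (54*50)*(-3 - 4)² = 2700*(-7)² = 2700*49 = 132300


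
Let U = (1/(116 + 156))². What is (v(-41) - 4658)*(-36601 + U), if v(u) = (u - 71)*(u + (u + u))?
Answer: -12345263138097/36992 ≈ -3.3373e+8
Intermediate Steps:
v(u) = 3*u*(-71 + u) (v(u) = (-71 + u)*(u + 2*u) = (-71 + u)*(3*u) = 3*u*(-71 + u))
U = 1/73984 (U = (1/272)² = 1/73984 ≈ 1.3516e-5)
(v(-41) - 4658)*(-36601 + U) = (3*(-41)*(-71 - 41) - 4658)*(-36601 + 1/73984) = (3*(-41)*(-112) - 4658)*(-2707888383/73984) = (13776 - 4658)*(-2707888383/73984) = 9118*(-2707888383/73984) = -12345263138097/36992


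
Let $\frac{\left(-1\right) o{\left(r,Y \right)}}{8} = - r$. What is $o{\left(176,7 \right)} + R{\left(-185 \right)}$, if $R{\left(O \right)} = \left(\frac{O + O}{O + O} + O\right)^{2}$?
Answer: $35264$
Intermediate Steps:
$o{\left(r,Y \right)} = 8 r$ ($o{\left(r,Y \right)} = - 8 \left(- r\right) = 8 r$)
$R{\left(O \right)} = \left(1 + O\right)^{2}$ ($R{\left(O \right)} = \left(\frac{2 O}{2 O} + O\right)^{2} = \left(2 O \frac{1}{2 O} + O\right)^{2} = \left(1 + O\right)^{2}$)
$o{\left(176,7 \right)} + R{\left(-185 \right)} = 8 \cdot 176 + \left(1 - 185\right)^{2} = 1408 + \left(-184\right)^{2} = 1408 + 33856 = 35264$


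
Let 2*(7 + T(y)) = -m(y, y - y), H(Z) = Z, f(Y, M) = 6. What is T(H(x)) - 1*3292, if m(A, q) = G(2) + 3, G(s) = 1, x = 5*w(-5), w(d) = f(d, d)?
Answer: -3301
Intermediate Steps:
w(d) = 6
x = 30 (x = 5*6 = 30)
m(A, q) = 4 (m(A, q) = 1 + 3 = 4)
T(y) = -9 (T(y) = -7 + (-1*4)/2 = -7 + (½)*(-4) = -7 - 2 = -9)
T(H(x)) - 1*3292 = -9 - 1*3292 = -9 - 3292 = -3301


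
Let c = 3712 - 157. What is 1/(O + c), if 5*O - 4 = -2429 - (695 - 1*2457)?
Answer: 5/17112 ≈ 0.00029219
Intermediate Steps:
c = 3555
O = -663/5 (O = 4/5 + (-2429 - (695 - 1*2457))/5 = 4/5 + (-2429 - (695 - 2457))/5 = 4/5 + (-2429 - 1*(-1762))/5 = 4/5 + (-2429 + 1762)/5 = 4/5 + (1/5)*(-667) = 4/5 - 667/5 = -663/5 ≈ -132.60)
1/(O + c) = 1/(-663/5 + 3555) = 1/(17112/5) = 5/17112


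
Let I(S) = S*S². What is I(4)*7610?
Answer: 487040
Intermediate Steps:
I(S) = S³
I(4)*7610 = 4³*7610 = 64*7610 = 487040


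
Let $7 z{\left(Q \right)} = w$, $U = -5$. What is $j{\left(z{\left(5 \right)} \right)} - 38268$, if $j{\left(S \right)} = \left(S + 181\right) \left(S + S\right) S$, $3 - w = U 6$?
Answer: $- \frac{10294524}{343} \approx -30013.0$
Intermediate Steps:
$w = 33$ ($w = 3 - \left(-5\right) 6 = 3 - -30 = 3 + 30 = 33$)
$z{\left(Q \right)} = \frac{33}{7}$ ($z{\left(Q \right)} = \frac{1}{7} \cdot 33 = \frac{33}{7}$)
$j{\left(S \right)} = 2 S^{2} \left(181 + S\right)$ ($j{\left(S \right)} = \left(181 + S\right) 2 S S = 2 S \left(181 + S\right) S = 2 S^{2} \left(181 + S\right)$)
$j{\left(z{\left(5 \right)} \right)} - 38268 = 2 \left(\frac{33}{7}\right)^{2} \left(181 + \frac{33}{7}\right) - 38268 = 2 \cdot \frac{1089}{49} \cdot \frac{1300}{7} - 38268 = \frac{2831400}{343} - 38268 = - \frac{10294524}{343}$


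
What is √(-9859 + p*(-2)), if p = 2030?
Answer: I*√13919 ≈ 117.98*I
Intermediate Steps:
√(-9859 + p*(-2)) = √(-9859 + 2030*(-2)) = √(-9859 - 4060) = √(-13919) = I*√13919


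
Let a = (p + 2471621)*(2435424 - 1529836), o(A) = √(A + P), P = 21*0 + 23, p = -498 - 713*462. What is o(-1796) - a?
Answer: -1939513214596 + 3*I*√197 ≈ -1.9395e+12 + 42.107*I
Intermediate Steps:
p = -329904 (p = -498 - 329406 = -329904)
P = 23 (P = 0 + 23 = 23)
o(A) = √(23 + A) (o(A) = √(A + 23) = √(23 + A))
a = 1939513214596 (a = (-329904 + 2471621)*(2435424 - 1529836) = 2141717*905588 = 1939513214596)
o(-1796) - a = √(23 - 1796) - 1*1939513214596 = √(-1773) - 1939513214596 = 3*I*√197 - 1939513214596 = -1939513214596 + 3*I*√197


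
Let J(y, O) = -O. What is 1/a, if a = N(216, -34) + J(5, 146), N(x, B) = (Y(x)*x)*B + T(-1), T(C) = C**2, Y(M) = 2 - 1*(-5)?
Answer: -1/51553 ≈ -1.9397e-5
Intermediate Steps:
Y(M) = 7 (Y(M) = 2 + 5 = 7)
N(x, B) = 1 + 7*B*x (N(x, B) = (7*x)*B + (-1)**2 = 7*B*x + 1 = 1 + 7*B*x)
a = -51553 (a = (1 + 7*(-34)*216) - 1*146 = (1 - 51408) - 146 = -51407 - 146 = -51553)
1/a = 1/(-51553) = -1/51553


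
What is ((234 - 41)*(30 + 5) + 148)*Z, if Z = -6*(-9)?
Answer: 372762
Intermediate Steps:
Z = 54
((234 - 41)*(30 + 5) + 148)*Z = ((234 - 41)*(30 + 5) + 148)*54 = (193*35 + 148)*54 = (6755 + 148)*54 = 6903*54 = 372762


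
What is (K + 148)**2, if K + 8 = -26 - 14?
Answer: 10000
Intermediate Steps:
K = -48 (K = -8 + (-26 - 14) = -8 - 40 = -48)
(K + 148)**2 = (-48 + 148)**2 = 100**2 = 10000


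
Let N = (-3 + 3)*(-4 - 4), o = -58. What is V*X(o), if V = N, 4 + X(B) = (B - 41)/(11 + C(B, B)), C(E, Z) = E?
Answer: 0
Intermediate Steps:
N = 0 (N = 0*(-8) = 0)
X(B) = -4 + (-41 + B)/(11 + B) (X(B) = -4 + (B - 41)/(11 + B) = -4 + (-41 + B)/(11 + B))
V = 0
V*X(o) = 0*((-85 - 3*(-58))/(11 - 58)) = 0*((-85 + 174)/(-47)) = 0*(-1/47*89) = 0*(-89/47) = 0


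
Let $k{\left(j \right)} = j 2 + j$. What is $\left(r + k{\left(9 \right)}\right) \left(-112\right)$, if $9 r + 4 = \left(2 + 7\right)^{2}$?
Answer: $- \frac{35840}{9} \approx -3982.2$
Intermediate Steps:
$k{\left(j \right)} = 3 j$ ($k{\left(j \right)} = 2 j + j = 3 j$)
$r = \frac{77}{9}$ ($r = - \frac{4}{9} + \frac{\left(2 + 7\right)^{2}}{9} = - \frac{4}{9} + \frac{9^{2}}{9} = - \frac{4}{9} + \frac{1}{9} \cdot 81 = - \frac{4}{9} + 9 = \frac{77}{9} \approx 8.5556$)
$\left(r + k{\left(9 \right)}\right) \left(-112\right) = \left(\frac{77}{9} + 3 \cdot 9\right) \left(-112\right) = \left(\frac{77}{9} + 27\right) \left(-112\right) = \frac{320}{9} \left(-112\right) = - \frac{35840}{9}$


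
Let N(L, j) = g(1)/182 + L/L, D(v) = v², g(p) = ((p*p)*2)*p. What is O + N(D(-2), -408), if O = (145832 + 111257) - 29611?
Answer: 20700590/91 ≈ 2.2748e+5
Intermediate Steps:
g(p) = 2*p³ (g(p) = (p²*2)*p = (2*p²)*p = 2*p³)
O = 227478 (O = 257089 - 29611 = 227478)
N(L, j) = 92/91 (N(L, j) = (2*1³)/182 + L/L = (2*1)*(1/182) + 1 = 2*(1/182) + 1 = 1/91 + 1 = 92/91)
O + N(D(-2), -408) = 227478 + 92/91 = 20700590/91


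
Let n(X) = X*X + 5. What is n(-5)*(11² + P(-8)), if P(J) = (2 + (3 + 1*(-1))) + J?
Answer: 3510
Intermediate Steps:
n(X) = 5 + X² (n(X) = X² + 5 = 5 + X²)
P(J) = 4 + J (P(J) = (2 + (3 - 1)) + J = (2 + 2) + J = 4 + J)
n(-5)*(11² + P(-8)) = (5 + (-5)²)*(11² + (4 - 8)) = (5 + 25)*(121 - 4) = 30*117 = 3510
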